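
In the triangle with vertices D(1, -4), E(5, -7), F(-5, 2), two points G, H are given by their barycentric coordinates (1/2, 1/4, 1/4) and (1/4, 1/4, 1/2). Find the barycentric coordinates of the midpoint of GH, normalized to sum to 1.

(3/8, 1/4, 3/8)

Since both coordinate triples sum to 1, the midpoint's barycentrics are the componentwise average.
(1/2+1/4)/2 = 3/8; similarly 1/4 and 3/8.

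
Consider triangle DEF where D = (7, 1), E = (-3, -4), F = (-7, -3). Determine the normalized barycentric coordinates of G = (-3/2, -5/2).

Signed area of the reference triangle: [DEF] = ½·(7·(-4−(-3)) + (-3)·(-3−1) + (-7)·(1−(-4))) = ½·(-7 + 12 − 35) = -15.
[GEF] = ½·((-3/2)·(-4−(-3)) + (-3)·(-3−(-5/2)) + (-7)·(-5/2−(-4))) = ½·(3/2 + 3/2 − 21/2) = -15/4, so the D-coordinate is (-15/4)/(-15) = 1/4.
[DGF] = ½·(7·(-5/2−(-3)) + (-3/2)·(-3−1) + (-7)·(1−(-5/2))) = ½·(7/2 + 6 − 49/2) = -15/2, so the E-coordinate is 1/2.
[DEG] = ½·(7·(-4−(-5/2)) + (-3)·(-5/2−1) + (-3/2)·(1−(-4))) = ½·(-21/2 + 21/2 − 15/2) = -15/4, so the F-coordinate is 1/4.

(1/4, 1/2, 1/4)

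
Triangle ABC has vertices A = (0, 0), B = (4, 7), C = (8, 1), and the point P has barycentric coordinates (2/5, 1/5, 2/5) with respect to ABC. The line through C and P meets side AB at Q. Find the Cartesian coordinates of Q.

(4/3, 7/3)

Line CP meets AB where the C-coordinate vanishes; zeroing P's C-weight and renormalizing leaves A, B-weights 2/5 : 1/5 → (2/3, 1/3).
So Q = (2/3)·A + (1/3)·B = (4/3, 7/3).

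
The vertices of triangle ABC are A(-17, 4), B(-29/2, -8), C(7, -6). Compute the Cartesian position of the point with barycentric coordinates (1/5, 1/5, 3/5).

P = (1/5)·A + (1/5)·B + (3/5)·C.
x-coordinate: (1/5)·(-17) + (1/5)·(-29/2) + (3/5)·7 = -21/10.
y-coordinate: (1/5)·4 + (1/5)·(-8) + (3/5)·(-6) = -22/5.

(-21/10, -22/5)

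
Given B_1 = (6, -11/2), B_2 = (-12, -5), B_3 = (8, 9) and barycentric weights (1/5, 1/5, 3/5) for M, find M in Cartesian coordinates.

M = (1/5)·B_1 + (1/5)·B_2 + (3/5)·B_3.
x-coordinate: (1/5)·6 + (1/5)·(-12) + (3/5)·8 = 18/5.
y-coordinate: (1/5)·(-11/2) + (1/5)·(-5) + (3/5)·9 = 33/10.

(18/5, 33/10)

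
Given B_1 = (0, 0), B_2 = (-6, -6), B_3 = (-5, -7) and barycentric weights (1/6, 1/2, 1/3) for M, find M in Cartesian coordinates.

M = (1/6)·B_1 + (1/2)·B_2 + (1/3)·B_3.
x-coordinate: (1/6)·0 + (1/2)·(-6) + (1/3)·(-5) = -14/3.
y-coordinate: (1/6)·0 + (1/2)·(-6) + (1/3)·(-7) = -16/3.

(-14/3, -16/3)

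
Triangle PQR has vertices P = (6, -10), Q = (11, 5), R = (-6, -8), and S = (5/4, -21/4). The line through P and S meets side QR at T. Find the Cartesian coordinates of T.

(-1/3, -11/3)

Barycentric coordinates of S with respect to PQR: (1/4, 1/4, 1/2).
On side QR the P-coordinate is zero; dropping S's P-weight 1/4 and renormalizing the remaining 1/4 : 1/2 gives weights 1/3, 2/3 on Q, R.
T = (1/3)·(11, 5) + (2/3)·(-6, -8) = (-1/3, -11/3).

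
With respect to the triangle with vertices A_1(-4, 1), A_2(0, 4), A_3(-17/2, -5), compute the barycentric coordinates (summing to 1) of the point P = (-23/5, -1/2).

(3/10, 3/10, 2/5)

Signed area of the reference triangle: [A_1A_2A_3] = ½·((-4)·(4−(-5)) + 0·(-5−1) + (-17/2)·(1−4)) = ½·(-36 + 0 + 51/2) = -21/4.
[PA_2A_3] = ½·((-23/5)·(4−(-5)) + 0·(-5−(-1/2)) + (-17/2)·(-1/2−4)) = ½·(-207/5 + 0 + 153/4) = -63/40, so the A_1-coordinate is (-63/40)/(-21/4) = 3/10.
[A_1PA_3] = ½·((-4)·(-1/2−(-5)) + (-23/5)·(-5−1) + (-17/2)·(1−(-1/2))) = ½·(-18 + 138/5 − 51/4) = -63/40, so the A_2-coordinate is 3/10.
[A_1A_2P] = ½·((-4)·(4−(-1/2)) + 0·(-1/2−1) + (-23/5)·(1−4)) = ½·(-18 + 0 + 69/5) = -21/10, so the A_3-coordinate is 2/5.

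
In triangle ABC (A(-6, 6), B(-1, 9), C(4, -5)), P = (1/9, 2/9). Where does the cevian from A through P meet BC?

(19/6, -8/3)

Barycentric coordinates of P with respect to ABC: (1/3, 1/9, 5/9).
On side BC the A-coordinate is zero; dropping P's A-weight 1/3 and renormalizing the remaining 1/9 : 5/9 gives weights 1/6, 5/6 on B, C.
Q = (1/6)·(-1, 9) + (5/6)·(4, -5) = (19/6, -8/3).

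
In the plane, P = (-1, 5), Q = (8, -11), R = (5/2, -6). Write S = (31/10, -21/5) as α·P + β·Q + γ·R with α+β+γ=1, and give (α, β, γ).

Signed area of the reference triangle: [PQR] = ½·((-1)·(-11−(-6)) + 8·(-6−5) + (5/2)·(5−(-11))) = ½·(5 − 88 + 40) = -43/2.
[SQR] = ½·((31/10)·(-11−(-6)) + 8·(-6−(-21/5)) + (5/2)·(-21/5−(-11))) = ½·(-31/2 − 72/5 + 17) = -129/20, so the P-coordinate is (-129/20)/(-43/2) = 3/10.
[PSR] = ½·((-1)·(-21/5−(-6)) + (31/10)·(-6−5) + (5/2)·(5−(-21/5))) = ½·(-9/5 − 341/10 + 23) = -129/20, so the Q-coordinate is 3/10.
[PQS] = ½·((-1)·(-11−(-21/5)) + 8·(-21/5−5) + (31/10)·(5−(-11))) = ½·(34/5 − 368/5 + 248/5) = -43/5, so the R-coordinate is 2/5.

(3/10, 3/10, 2/5)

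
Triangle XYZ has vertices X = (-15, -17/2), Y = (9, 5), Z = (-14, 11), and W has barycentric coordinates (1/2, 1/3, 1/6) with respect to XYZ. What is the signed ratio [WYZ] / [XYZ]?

The signed ratio [WYZ]/[XYZ] equals the barycentric coordinate of W at vertex X, which is 1/2.

1/2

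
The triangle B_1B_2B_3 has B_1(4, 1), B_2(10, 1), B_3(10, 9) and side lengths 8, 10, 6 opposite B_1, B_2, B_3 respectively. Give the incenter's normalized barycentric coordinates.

(1/3, 5/12, 1/4)

The incenter has barycentric coordinates proportional to the opposite side lengths: (8 : 10 : 6).
Normalizing by 8+10+6 = 24 gives (1/3, 5/12, 1/4).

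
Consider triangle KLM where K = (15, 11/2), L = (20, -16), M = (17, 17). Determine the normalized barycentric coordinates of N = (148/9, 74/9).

Signed area of the reference triangle: [KLM] = ½·(15·(-16−17) + 20·(17−(11/2)) + 17·(11/2−(-16))) = ½·(-495 + 230 + 731/2) = 201/4.
[NLM] = ½·((148/9)·(-16−17) + 20·(17−(74/9)) + 17·(74/9−(-16))) = ½·(-1628/3 + 1580/9 + 3706/9) = 67/3, so the K-coordinate is (67/3)/(201/4) = 4/9.
[KNM] = ½·(15·(74/9−17) + (148/9)·(17−(11/2)) + 17·(11/2−(74/9))) = ½·(-395/3 + 1702/9 − 833/18) = 67/12, so the L-coordinate is 1/9.
[KLN] = ½·(15·(-16−(74/9)) + 20·(74/9−(11/2)) + (148/9)·(11/2−(-16))) = ½·(-1090/3 + 490/9 + 3182/9) = 67/3, so the M-coordinate is 4/9.

(4/9, 1/9, 4/9)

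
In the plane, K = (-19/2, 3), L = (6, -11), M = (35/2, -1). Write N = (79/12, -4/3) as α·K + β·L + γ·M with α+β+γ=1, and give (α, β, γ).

(1/3, 1/6, 1/2)

Signed area of the reference triangle: [KLM] = ½·((-19/2)·(-11−(-1)) + 6·(-1−3) + (35/2)·(3−(-11))) = ½·(95 − 24 + 245) = 158.
[NLM] = ½·((79/12)·(-11−(-1)) + 6·(-1−(-4/3)) + (35/2)·(-4/3−(-11))) = ½·(-395/6 + 2 + 1015/6) = 158/3, so the K-coordinate is (158/3)/158 = 1/3.
[KNM] = ½·((-19/2)·(-4/3−(-1)) + (79/12)·(-1−3) + (35/2)·(3−(-4/3))) = ½·(19/6 − 79/3 + 455/6) = 79/3, so the L-coordinate is 1/6.
[KLN] = ½·((-19/2)·(-11−(-4/3)) + 6·(-4/3−3) + (79/12)·(3−(-11))) = ½·(551/6 − 26 + 553/6) = 79, so the M-coordinate is 1/2.
Check: 1/3 + 1/6 + 1/2 = 1.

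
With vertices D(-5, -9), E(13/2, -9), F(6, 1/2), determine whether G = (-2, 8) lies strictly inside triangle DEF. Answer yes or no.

no

Barycentric coordinates of G: (289/437, -634/437, 34/19).
The three coordinates are positive, negative, positive; a point is interior exactly when all three are positive.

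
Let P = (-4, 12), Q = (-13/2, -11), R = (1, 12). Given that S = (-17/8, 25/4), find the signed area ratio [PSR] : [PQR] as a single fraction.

1/4

[PQR] = ½·((-4)·(-11−12) + (-13/2)·(12−12) + 1·(12−(-11))) = ½·(92 + 0 + 23) = 115/2.
[PSR] = ½·((-4)·(25/4−12) + (-17/8)·(12−12) + 1·(12−(25/4))) = ½·(23 + 0 + 23/4) = 115/8, so the ratio is (115/8)/(115/2) = 1/4.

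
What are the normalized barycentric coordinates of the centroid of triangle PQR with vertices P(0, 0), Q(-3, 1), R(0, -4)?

The centroid is the average of the vertices, so each weight is 1/3.

(1/3, 1/3, 1/3)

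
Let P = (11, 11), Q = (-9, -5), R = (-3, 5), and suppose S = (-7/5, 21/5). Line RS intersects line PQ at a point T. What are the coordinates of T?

(1, 3)

Barycentric coordinates of S with respect to PQR: (1/5, 1/5, 3/5).
On side PQ the R-coordinate is zero; dropping S's R-weight 3/5 and renormalizing the remaining 1/5 : 1/5 gives weights 1/2, 1/2 on P, Q.
T = (1/2)·(11, 11) + (1/2)·(-9, -5) = (1, 3).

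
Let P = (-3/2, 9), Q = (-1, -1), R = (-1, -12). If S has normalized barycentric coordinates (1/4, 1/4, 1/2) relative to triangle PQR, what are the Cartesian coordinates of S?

S = (1/4)·P + (1/4)·Q + (1/2)·R.
x-coordinate: (1/4)·(-3/2) + (1/4)·(-1) + (1/2)·(-1) = -9/8.
y-coordinate: (1/4)·9 + (1/4)·(-1) + (1/2)·(-12) = -4.

(-9/8, -4)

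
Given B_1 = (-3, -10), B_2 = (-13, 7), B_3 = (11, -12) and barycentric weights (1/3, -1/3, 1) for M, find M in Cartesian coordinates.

(43/3, -53/3)

M = (1/3)·B_1 + (-1/3)·B_2 + 1·B_3.
x-coordinate: (1/3)·(-3) + (-1/3)·(-13) + 1·11 = 43/3.
y-coordinate: (1/3)·(-10) + (-1/3)·7 + 1·(-12) = -53/3.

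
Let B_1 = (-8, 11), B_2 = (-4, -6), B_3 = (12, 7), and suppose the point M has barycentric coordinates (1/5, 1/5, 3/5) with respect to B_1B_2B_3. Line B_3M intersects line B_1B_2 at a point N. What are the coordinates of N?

(-6, 5/2)

Line B_3M meets B_1B_2 where the B_3-coordinate vanishes; zeroing M's B_3-weight and renormalizing leaves B_1, B_2-weights 1/5 : 1/5 → (1/2, 1/2).
So N = (1/2)·B_1 + (1/2)·B_2 = (-6, 5/2).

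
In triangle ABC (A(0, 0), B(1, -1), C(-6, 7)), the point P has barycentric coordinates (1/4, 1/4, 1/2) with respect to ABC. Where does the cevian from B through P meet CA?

(-4, 14/3)

Line BP meets CA where the B-coordinate vanishes; zeroing P's B-weight and renormalizing leaves C, A-weights 1/2 : 1/4 → (2/3, 1/3).
So Q = (2/3)·C + (1/3)·A = (-4, 14/3).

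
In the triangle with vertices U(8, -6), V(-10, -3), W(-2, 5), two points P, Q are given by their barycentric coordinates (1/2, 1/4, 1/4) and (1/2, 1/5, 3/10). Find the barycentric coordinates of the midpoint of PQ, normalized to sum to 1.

Since both coordinate triples sum to 1, the midpoint's barycentrics are the componentwise average.
(1/2+1/2)/2 = 1/2; similarly 9/40 and 11/40.

(1/2, 9/40, 11/40)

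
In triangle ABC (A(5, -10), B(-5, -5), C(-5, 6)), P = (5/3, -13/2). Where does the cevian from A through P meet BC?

Barycentric coordinates of P with respect to ABC: (2/3, 1/6, 1/6).
On side BC the A-coordinate is zero; dropping P's A-weight 2/3 and renormalizing the remaining 1/6 : 1/6 gives weights 1/2, 1/2 on B, C.
Q = (1/2)·(-5, -5) + (1/2)·(-5, 6) = (-5, 1/2).

(-5, 1/2)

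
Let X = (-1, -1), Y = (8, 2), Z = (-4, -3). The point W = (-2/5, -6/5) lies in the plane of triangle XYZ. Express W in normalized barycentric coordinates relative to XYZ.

Signed area of the reference triangle: [XYZ] = ½·((-1)·(2−(-3)) + 8·(-3−(-1)) + (-4)·(-1−2)) = ½·(-5 − 16 + 12) = -9/2.
[WYZ] = ½·((-2/5)·(2−(-3)) + 8·(-3−(-6/5)) + (-4)·(-6/5−2)) = ½·(-2 − 72/5 + 64/5) = -9/5, so the X-coordinate is (-9/5)/(-9/2) = 2/5.
[XWZ] = ½·((-1)·(-6/5−(-3)) + (-2/5)·(-3−(-1)) + (-4)·(-1−(-6/5))) = ½·(-9/5 + 4/5 − 4/5) = -9/10, so the Y-coordinate is 1/5.
[XYW] = ½·((-1)·(2−(-6/5)) + 8·(-6/5−(-1)) + (-2/5)·(-1−2)) = ½·(-16/5 − 8/5 + 6/5) = -9/5, so the Z-coordinate is 2/5.
Check: 2/5 + 1/5 + 2/5 = 1.

(2/5, 1/5, 2/5)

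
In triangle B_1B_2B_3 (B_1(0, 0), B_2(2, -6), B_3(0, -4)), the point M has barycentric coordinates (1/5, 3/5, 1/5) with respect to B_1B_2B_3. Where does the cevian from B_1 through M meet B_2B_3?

(3/2, -11/2)

Line B_1M meets B_2B_3 where the B_1-coordinate vanishes; zeroing M's B_1-weight and renormalizing leaves B_2, B_3-weights 3/5 : 1/5 → (3/4, 1/4).
So N = (3/4)·B_2 + (1/4)·B_3 = (3/2, -11/2).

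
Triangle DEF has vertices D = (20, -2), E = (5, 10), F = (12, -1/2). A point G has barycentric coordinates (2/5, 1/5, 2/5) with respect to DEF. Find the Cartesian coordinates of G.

(69/5, 1)

G = (2/5)·D + (1/5)·E + (2/5)·F.
x-coordinate: (2/5)·20 + (1/5)·5 + (2/5)·12 = 69/5.
y-coordinate: (2/5)·(-2) + (1/5)·10 + (2/5)·(-1/2) = 1.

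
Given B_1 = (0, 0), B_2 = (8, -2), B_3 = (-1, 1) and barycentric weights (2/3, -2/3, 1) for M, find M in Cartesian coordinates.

(-19/3, 7/3)

M = (2/3)·B_1 + (-2/3)·B_2 + 1·B_3.
x-coordinate: (2/3)·0 + (-2/3)·8 + 1·(-1) = -19/3.
y-coordinate: (2/3)·0 + (-2/3)·(-2) + 1·1 = 7/3.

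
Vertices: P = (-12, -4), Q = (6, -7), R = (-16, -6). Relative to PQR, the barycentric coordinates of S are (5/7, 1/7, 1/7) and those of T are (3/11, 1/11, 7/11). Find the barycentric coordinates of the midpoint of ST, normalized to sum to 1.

Since both coordinate triples sum to 1, the midpoint's barycentrics are the componentwise average.
(5/7+3/11)/2 = 38/77; similarly 9/77 and 30/77.

(38/77, 9/77, 30/77)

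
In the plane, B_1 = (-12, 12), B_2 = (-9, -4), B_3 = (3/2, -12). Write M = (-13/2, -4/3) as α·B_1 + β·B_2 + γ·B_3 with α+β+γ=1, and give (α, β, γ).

Signed area of the reference triangle: [B_1B_2B_3] = ½·((-12)·(-4−(-12)) + (-9)·(-12−12) + (3/2)·(12−(-4))) = ½·(-96 + 216 + 24) = 72.
[MB_2B_3] = ½·((-13/2)·(-4−(-12)) + (-9)·(-12−(-4/3)) + (3/2)·(-4/3−(-4))) = ½·(-52 + 96 + 4) = 24, so the B_1-coordinate is 24/72 = 1/3.
[B_1MB_3] = ½·((-12)·(-4/3−(-12)) + (-13/2)·(-12−12) + (3/2)·(12−(-4/3))) = ½·(-128 + 156 + 20) = 24, so the B_2-coordinate is 1/3.
[B_1B_2M] = ½·((-12)·(-4−(-4/3)) + (-9)·(-4/3−12) + (-13/2)·(12−(-4))) = ½·(32 + 120 − 104) = 24, so the B_3-coordinate is 1/3.
Check: 1/3 + 1/3 + 1/3 = 1.

(1/3, 1/3, 1/3)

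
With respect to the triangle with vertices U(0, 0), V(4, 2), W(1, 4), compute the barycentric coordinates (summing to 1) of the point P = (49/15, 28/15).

Signed area of the reference triangle: [UVW] = ½·(0·(2−4) + 4·(4−0) + 1·(0−2)) = ½·(0 + 16 − 2) = 7.
[PVW] = ½·((49/15)·(2−4) + 4·(4−(28/15)) + 1·(28/15−2)) = ½·(-98/15 + 128/15 − 2/15) = 14/15, so the U-coordinate is (14/15)/7 = 2/15.
[UPW] = ½·(0·(28/15−4) + (49/15)·(4−0) + 1·(0−(28/15))) = ½·(0 + 196/15 − 28/15) = 28/5, so the V-coordinate is 4/5.
[UVP] = ½·(0·(2−(28/15)) + 4·(28/15−0) + (49/15)·(0−2)) = ½·(0 + 112/15 − 98/15) = 7/15, so the W-coordinate is 1/15.

(2/15, 4/5, 1/15)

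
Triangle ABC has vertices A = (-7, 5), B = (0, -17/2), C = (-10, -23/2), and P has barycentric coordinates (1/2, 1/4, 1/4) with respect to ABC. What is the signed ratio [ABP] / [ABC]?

1/4

The signed ratio [ABP]/[ABC] equals the barycentric coordinate of P at vertex C, which is 1/4.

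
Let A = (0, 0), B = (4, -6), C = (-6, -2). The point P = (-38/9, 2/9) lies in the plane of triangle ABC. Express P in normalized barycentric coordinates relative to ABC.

Signed area of the reference triangle: [ABC] = ½·(0·(-6−(-2)) + 4·(-2−0) + (-6)·(0−(-6))) = ½·(0 − 8 − 36) = -22.
[PBC] = ½·((-38/9)·(-6−(-2)) + 4·(-2−(2/9)) + (-6)·(2/9−(-6))) = ½·(152/9 − 80/9 − 112/3) = -44/3, so the A-coordinate is (-44/3)/(-22) = 2/3.
[APC] = ½·(0·(2/9−(-2)) + (-38/9)·(-2−0) + (-6)·(0−(2/9))) = ½·(0 + 76/9 + 4/3) = 44/9, so the B-coordinate is -2/9.
[ABP] = ½·(0·(-6−(2/9)) + 4·(2/9−0) + (-38/9)·(0−(-6))) = ½·(0 + 8/9 − 76/3) = -110/9, so the C-coordinate is 5/9.
Check: 2/3 − 2/9 + 5/9 = 1.

(2/3, -2/9, 5/9)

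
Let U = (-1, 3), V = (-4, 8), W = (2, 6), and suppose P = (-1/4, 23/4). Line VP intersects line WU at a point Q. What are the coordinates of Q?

(1, 5)

Barycentric coordinates of P with respect to UVW: (1/4, 1/4, 1/2).
On side WU the V-coordinate is zero; dropping P's V-weight 1/4 and renormalizing the remaining 1/2 : 1/4 gives weights 2/3, 1/3 on W, U.
Q = (2/3)·(2, 6) + (1/3)·(-1, 3) = (1, 5).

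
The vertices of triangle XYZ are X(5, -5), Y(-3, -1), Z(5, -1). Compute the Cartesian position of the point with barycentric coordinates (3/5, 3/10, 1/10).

W = (3/5)·X + (3/10)·Y + (1/10)·Z.
x-coordinate: (3/5)·5 + (3/10)·(-3) + (1/10)·5 = 13/5.
y-coordinate: (3/5)·(-5) + (3/10)·(-1) + (1/10)·(-1) = -17/5.

(13/5, -17/5)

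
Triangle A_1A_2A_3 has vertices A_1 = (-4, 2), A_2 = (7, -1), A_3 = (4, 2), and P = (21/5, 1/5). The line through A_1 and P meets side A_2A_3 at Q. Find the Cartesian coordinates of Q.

Barycentric coordinates of P with respect to A_1A_2A_3: (1/5, 3/5, 1/5).
On side A_2A_3 the A_1-coordinate is zero; dropping P's A_1-weight 1/5 and renormalizing the remaining 3/5 : 1/5 gives weights 3/4, 1/4 on A_2, A_3.
Q = (3/4)·(7, -1) + (1/4)·(4, 2) = (25/4, -1/4).

(25/4, -1/4)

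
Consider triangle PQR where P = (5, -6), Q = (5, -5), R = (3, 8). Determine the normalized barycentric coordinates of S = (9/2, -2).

Signed area of the reference triangle: [PQR] = ½·(5·(-5−8) + 5·(8−(-6)) + 3·(-6−(-5))) = ½·(-65 + 70 − 3) = 1.
[SQR] = ½·((9/2)·(-5−8) + 5·(8−(-2)) + 3·(-2−(-5))) = ½·(-117/2 + 50 + 9) = 1/4, so the P-coordinate is (1/4)/1 = 1/4.
[PSR] = ½·(5·(-2−8) + (9/2)·(8−(-6)) + 3·(-6−(-2))) = ½·(-50 + 63 − 12) = 1/2, so the Q-coordinate is 1/2.
[PQS] = ½·(5·(-5−(-2)) + 5·(-2−(-6)) + (9/2)·(-6−(-5))) = ½·(-15 + 20 − 9/2) = 1/4, so the R-coordinate is 1/4.

(1/4, 1/2, 1/4)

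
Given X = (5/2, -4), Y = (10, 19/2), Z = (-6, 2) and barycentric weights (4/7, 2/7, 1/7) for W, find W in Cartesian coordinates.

(24/7, 5/7)

W = (4/7)·X + (2/7)·Y + (1/7)·Z.
x-coordinate: (4/7)·(5/2) + (2/7)·10 + (1/7)·(-6) = 24/7.
y-coordinate: (4/7)·(-4) + (2/7)·(19/2) + (1/7)·2 = 5/7.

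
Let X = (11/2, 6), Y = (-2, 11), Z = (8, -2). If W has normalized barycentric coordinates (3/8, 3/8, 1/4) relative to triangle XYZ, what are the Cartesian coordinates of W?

W = (3/8)·X + (3/8)·Y + (1/4)·Z.
x-coordinate: (3/8)·(11/2) + (3/8)·(-2) + (1/4)·8 = 53/16.
y-coordinate: (3/8)·6 + (3/8)·11 + (1/4)·(-2) = 47/8.

(53/16, 47/8)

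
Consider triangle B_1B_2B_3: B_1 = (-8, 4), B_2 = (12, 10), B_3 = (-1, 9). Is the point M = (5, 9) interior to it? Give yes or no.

yes

Barycentric coordinates of M: (3/29, 15/29, 11/29).
The three coordinates are positive, positive, positive; a point is interior exactly when all three are positive.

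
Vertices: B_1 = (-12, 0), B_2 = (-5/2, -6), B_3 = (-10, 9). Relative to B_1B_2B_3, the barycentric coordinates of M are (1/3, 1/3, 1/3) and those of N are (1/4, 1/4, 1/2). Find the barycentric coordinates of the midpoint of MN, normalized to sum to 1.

Since both coordinate triples sum to 1, the midpoint's barycentrics are the componentwise average.
(1/3+1/4)/2 = 7/24; similarly 7/24 and 5/12.

(7/24, 7/24, 5/12)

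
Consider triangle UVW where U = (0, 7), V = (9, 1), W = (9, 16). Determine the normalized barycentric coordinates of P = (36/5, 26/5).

Signed area of the reference triangle: [UVW] = ½·(0·(1−16) + 9·(16−7) + 9·(7−1)) = ½·(0 + 81 + 54) = 135/2.
[PVW] = ½·((36/5)·(1−16) + 9·(16−(26/5)) + 9·(26/5−1)) = ½·(-108 + 486/5 + 189/5) = 27/2, so the U-coordinate is (27/2)/(135/2) = 1/5.
[UPW] = ½·(0·(26/5−16) + (36/5)·(16−7) + 9·(7−(26/5))) = ½·(0 + 324/5 + 81/5) = 81/2, so the V-coordinate is 3/5.
[UVP] = ½·(0·(1−(26/5)) + 9·(26/5−7) + (36/5)·(7−1)) = ½·(0 − 81/5 + 216/5) = 27/2, so the W-coordinate is 1/5.
Check: 1/5 + 3/5 + 1/5 = 1.

(1/5, 3/5, 1/5)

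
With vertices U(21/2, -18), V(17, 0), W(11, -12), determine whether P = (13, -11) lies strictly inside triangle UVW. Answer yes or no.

Barycentric coordinates of P: (3/5, 23/60, 1/60).
The three coordinates are positive, positive, positive; a point is interior exactly when all three are positive.

yes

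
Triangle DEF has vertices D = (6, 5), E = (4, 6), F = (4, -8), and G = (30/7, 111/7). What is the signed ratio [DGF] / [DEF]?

11/7

[DEF] = ½·(6·(6−(-8)) + 4·(-8−5) + 4·(5−6)) = ½·(84 − 52 − 4) = 14.
[DGF] = ½·(6·(111/7−(-8)) + (30/7)·(-8−5) + 4·(5−(111/7))) = ½·(1002/7 − 390/7 − 304/7) = 22, so the ratio is 22/14 = 11/7.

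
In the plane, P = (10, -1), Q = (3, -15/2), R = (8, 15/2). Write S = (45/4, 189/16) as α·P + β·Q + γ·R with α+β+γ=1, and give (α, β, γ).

Signed area of the reference triangle: [PQR] = ½·(10·(-15/2−(15/2)) + 3·(15/2−(-1)) + 8·(-1−(-15/2))) = ½·(-150 + 51/2 + 52) = -145/4.
[SQR] = ½·((45/4)·(-15/2−(15/2)) + 3·(15/2−(189/16)) + 8·(189/16−(-15/2))) = ½·(-675/4 − 207/16 + 309/2) = -435/32, so the P-coordinate is (-435/32)/(-145/4) = 3/8.
[PSR] = ½·(10·(189/16−(15/2)) + (45/4)·(15/2−(-1)) + 8·(-1−(189/16))) = ½·(345/8 + 765/8 − 205/2) = 145/8, so the Q-coordinate is -1/2.
[PQS] = ½·(10·(-15/2−(189/16)) + 3·(189/16−(-1)) + (45/4)·(-1−(-15/2))) = ½·(-1545/8 + 615/16 + 585/8) = -1305/32, so the R-coordinate is 9/8.

(3/8, -1/2, 9/8)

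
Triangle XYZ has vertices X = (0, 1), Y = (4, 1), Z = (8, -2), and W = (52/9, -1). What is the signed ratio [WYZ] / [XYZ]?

[XYZ] = ½·(0·(1−(-2)) + 4·(-2−1) + 8·(1−1)) = ½·(0 − 12 + 0) = -6.
[WYZ] = ½·((52/9)·(1−(-2)) + 4·(-2−(-1)) + 8·(-1−1)) = ½·(52/3 − 4 − 16) = -4/3, so the ratio is (-4/3)/(-6) = 2/9.

2/9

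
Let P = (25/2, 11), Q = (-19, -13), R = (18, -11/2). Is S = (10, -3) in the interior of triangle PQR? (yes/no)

Barycentric coordinates of S: (610/2607, 43/237, 508/869).
The three coordinates are positive, positive, positive; a point is interior exactly when all three are positive.

yes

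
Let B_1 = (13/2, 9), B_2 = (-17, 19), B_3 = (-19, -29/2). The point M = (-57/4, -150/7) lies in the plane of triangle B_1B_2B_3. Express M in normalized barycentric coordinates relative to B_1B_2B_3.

(3/14, -5/14, 8/7)

Signed area of the reference triangle: [B_1B_2B_3] = ½·((13/2)·(19−(-29/2)) + (-17)·(-29/2−9) + (-19)·(9−19)) = ½·(871/4 + 799/2 + 190) = 3229/8.
[MB_2B_3] = ½·((-57/4)·(19−(-29/2)) + (-17)·(-29/2−(-150/7)) + (-19)·(-150/7−19)) = ½·(-3819/8 − 1649/14 + 5377/7) = 9687/112, so the B_1-coordinate is (9687/112)/(3229/8) = 3/14.
[B_1MB_3] = ½·((13/2)·(-150/7−(-29/2)) + (-57/4)·(-29/2−9) + (-19)·(9−(-150/7))) = ½·(-1261/28 + 2679/8 − 4047/7) = -16145/112, so the B_2-coordinate is -5/14.
[B_1B_2M] = ½·((13/2)·(19−(-150/7)) + (-17)·(-150/7−9) + (-57/4)·(9−19)) = ½·(3679/14 + 3621/7 + 285/2) = 3229/7, so the B_3-coordinate is 8/7.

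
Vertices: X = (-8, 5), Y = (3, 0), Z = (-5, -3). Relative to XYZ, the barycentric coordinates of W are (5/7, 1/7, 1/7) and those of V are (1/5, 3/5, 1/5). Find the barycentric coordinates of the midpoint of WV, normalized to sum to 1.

(16/35, 13/35, 6/35)

Since both coordinate triples sum to 1, the midpoint's barycentrics are the componentwise average.
(5/7+1/5)/2 = 16/35; similarly 13/35 and 6/35.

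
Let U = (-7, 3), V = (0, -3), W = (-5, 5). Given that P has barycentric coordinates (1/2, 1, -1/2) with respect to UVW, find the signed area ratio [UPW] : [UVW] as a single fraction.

1

The signed ratio [UPW]/[UVW] equals the barycentric coordinate of P at vertex V, which is 1.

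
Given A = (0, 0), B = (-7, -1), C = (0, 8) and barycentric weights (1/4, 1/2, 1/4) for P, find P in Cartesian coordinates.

(-7/2, 3/2)

P = (1/4)·A + (1/2)·B + (1/4)·C.
x-coordinate: (1/4)·0 + (1/2)·(-7) + (1/4)·0 = -7/2.
y-coordinate: (1/4)·0 + (1/2)·(-1) + (1/4)·8 = 3/2.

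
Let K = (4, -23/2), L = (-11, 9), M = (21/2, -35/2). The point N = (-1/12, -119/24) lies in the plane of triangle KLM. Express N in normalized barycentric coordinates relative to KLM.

(1/4, 5/12, 1/3)

Signed area of the reference triangle: [KLM] = ½·(4·(9−(-35/2)) + (-11)·(-35/2−(-23/2)) + (21/2)·(-23/2−9)) = ½·(106 + 66 − 861/4) = -173/8.
[NLM] = ½·((-1/12)·(9−(-35/2)) + (-11)·(-35/2−(-119/24)) + (21/2)·(-119/24−9)) = ½·(-53/24 + 3311/24 − 2345/16) = -173/32, so the K-coordinate is (-173/32)/(-173/8) = 1/4.
[KNM] = ½·(4·(-119/24−(-35/2)) + (-1/12)·(-35/2−(-23/2)) + (21/2)·(-23/2−(-119/24))) = ½·(301/6 + 1/2 − 1099/16) = -865/96, so the L-coordinate is 5/12.
[KLN] = ½·(4·(9−(-119/24)) + (-11)·(-119/24−(-23/2)) + (-1/12)·(-23/2−9)) = ½·(335/6 − 1727/24 + 41/24) = -173/24, so the M-coordinate is 1/3.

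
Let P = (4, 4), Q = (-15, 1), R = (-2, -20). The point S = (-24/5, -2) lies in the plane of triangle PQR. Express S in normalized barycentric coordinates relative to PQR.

Signed area of the reference triangle: [PQR] = ½·(4·(1−(-20)) + (-15)·(-20−4) + (-2)·(4−1)) = ½·(84 + 360 − 6) = 219.
[SQR] = ½·((-24/5)·(1−(-20)) + (-15)·(-20−(-2)) + (-2)·(-2−1)) = ½·(-504/5 + 270 + 6) = 438/5, so the P-coordinate is (438/5)/219 = 2/5.
[PSR] = ½·(4·(-2−(-20)) + (-24/5)·(-20−4) + (-2)·(4−(-2))) = ½·(72 + 576/5 − 12) = 438/5, so the Q-coordinate is 2/5.
[PQS] = ½·(4·(1−(-2)) + (-15)·(-2−4) + (-24/5)·(4−1)) = ½·(12 + 90 − 72/5) = 219/5, so the R-coordinate is 1/5.

(2/5, 2/5, 1/5)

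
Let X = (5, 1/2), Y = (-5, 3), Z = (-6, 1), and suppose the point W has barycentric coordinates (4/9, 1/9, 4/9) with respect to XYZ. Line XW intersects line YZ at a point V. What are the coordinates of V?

(-29/5, 7/5)

Line XW meets YZ where the X-coordinate vanishes; zeroing W's X-weight and renormalizing leaves Y, Z-weights 1/9 : 4/9 → (1/5, 4/5).
So V = (1/5)·Y + (4/5)·Z = (-29/5, 7/5).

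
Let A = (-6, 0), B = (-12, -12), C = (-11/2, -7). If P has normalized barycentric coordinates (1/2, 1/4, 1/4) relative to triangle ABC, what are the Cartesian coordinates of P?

(-59/8, -19/4)

P = (1/2)·A + (1/4)·B + (1/4)·C.
x-coordinate: (1/2)·(-6) + (1/4)·(-12) + (1/4)·(-11/2) = -59/8.
y-coordinate: (1/2)·0 + (1/4)·(-12) + (1/4)·(-7) = -19/4.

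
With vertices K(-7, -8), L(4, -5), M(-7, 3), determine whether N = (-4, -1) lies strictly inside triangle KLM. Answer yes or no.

Barycentric coordinates of N: (20/121, 3/11, 68/121).
The three coordinates are positive, positive, positive; a point is interior exactly when all three are positive.

yes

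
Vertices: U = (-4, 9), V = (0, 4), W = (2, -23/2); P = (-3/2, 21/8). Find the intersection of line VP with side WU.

(-2, 13/6)

Barycentric coordinates of P with respect to UVW: (1/2, 1/4, 1/4).
On side WU the V-coordinate is zero; dropping P's V-weight 1/4 and renormalizing the remaining 1/4 : 1/2 gives weights 1/3, 2/3 on W, U.
Q = (1/3)·(2, -23/2) + (2/3)·(-4, 9) = (-2, 13/6).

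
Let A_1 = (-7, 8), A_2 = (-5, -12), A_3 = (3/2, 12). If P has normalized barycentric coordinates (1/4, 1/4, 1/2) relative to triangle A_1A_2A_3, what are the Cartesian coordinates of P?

P = (1/4)·A_1 + (1/4)·A_2 + (1/2)·A_3.
x-coordinate: (1/4)·(-7) + (1/4)·(-5) + (1/2)·(3/2) = -9/4.
y-coordinate: (1/4)·8 + (1/4)·(-12) + (1/2)·12 = 5.

(-9/4, 5)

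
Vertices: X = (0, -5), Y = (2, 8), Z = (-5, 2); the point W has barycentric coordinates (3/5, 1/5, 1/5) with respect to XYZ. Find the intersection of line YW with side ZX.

Line YW meets ZX where the Y-coordinate vanishes; zeroing W's Y-weight and renormalizing leaves Z, X-weights 1/5 : 3/5 → (1/4, 3/4).
So V = (1/4)·Z + (3/4)·X = (-5/4, -13/4).

(-5/4, -13/4)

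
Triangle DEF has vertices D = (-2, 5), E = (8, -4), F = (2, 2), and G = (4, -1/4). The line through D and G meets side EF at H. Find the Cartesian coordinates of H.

Barycentric coordinates of G with respect to DEF: (1/4, 1/2, 1/4).
On side EF the D-coordinate is zero; dropping G's D-weight 1/4 and renormalizing the remaining 1/2 : 1/4 gives weights 2/3, 1/3 on E, F.
H = (2/3)·(8, -4) + (1/3)·(2, 2) = (6, -2).

(6, -2)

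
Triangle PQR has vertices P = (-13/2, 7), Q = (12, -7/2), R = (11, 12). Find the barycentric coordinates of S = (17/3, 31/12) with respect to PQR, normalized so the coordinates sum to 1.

(1/3, 1/2, 1/6)

Signed area of the reference triangle: [PQR] = ½·((-13/2)·(-7/2−12) + 12·(12−7) + 11·(7−(-7/2))) = ½·(403/4 + 60 + 231/2) = 1105/8.
[SQR] = ½·((17/3)·(-7/2−12) + 12·(12−(31/12)) + 11·(31/12−(-7/2))) = ½·(-527/6 + 113 + 803/12) = 1105/24, so the P-coordinate is (1105/24)/(1105/8) = 1/3.
[PSR] = ½·((-13/2)·(31/12−12) + (17/3)·(12−7) + 11·(7−(31/12))) = ½·(1469/24 + 85/3 + 583/12) = 1105/16, so the Q-coordinate is 1/2.
[PQS] = ½·((-13/2)·(-7/2−(31/12)) + 12·(31/12−7) + (17/3)·(7−(-7/2))) = ½·(949/24 − 53 + 119/2) = 1105/48, so the R-coordinate is 1/6.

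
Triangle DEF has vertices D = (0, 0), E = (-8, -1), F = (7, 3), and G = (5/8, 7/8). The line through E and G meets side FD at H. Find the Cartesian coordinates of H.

Barycentric coordinates of G with respect to DEF: (3/8, 1/4, 3/8).
On side FD the E-coordinate is zero; dropping G's E-weight 1/4 and renormalizing the remaining 3/8 : 3/8 gives weights 1/2, 1/2 on F, D.
H = (1/2)·(7, 3) + (1/2)·(0, 0) = (7/2, 3/2).

(7/2, 3/2)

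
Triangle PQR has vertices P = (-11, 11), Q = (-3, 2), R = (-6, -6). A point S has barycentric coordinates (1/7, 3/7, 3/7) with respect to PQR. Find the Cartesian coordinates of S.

(-38/7, -1/7)

S = (1/7)·P + (3/7)·Q + (3/7)·R.
x-coordinate: (1/7)·(-11) + (3/7)·(-3) + (3/7)·(-6) = -38/7.
y-coordinate: (1/7)·11 + (3/7)·2 + (3/7)·(-6) = -1/7.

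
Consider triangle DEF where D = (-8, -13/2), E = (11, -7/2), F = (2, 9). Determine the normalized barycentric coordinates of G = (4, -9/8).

(1/4, 1/2, 1/4)

Signed area of the reference triangle: [DEF] = ½·((-8)·(-7/2−9) + 11·(9−(-13/2)) + 2·(-13/2−(-7/2))) = ½·(100 + 341/2 − 6) = 529/4.
[GEF] = ½·(4·(-7/2−9) + 11·(9−(-9/8)) + 2·(-9/8−(-7/2))) = ½·(-50 + 891/8 + 19/4) = 529/16, so the D-coordinate is (529/16)/(529/4) = 1/4.
[DGF] = ½·((-8)·(-9/8−9) + 4·(9−(-13/2)) + 2·(-13/2−(-9/8))) = ½·(81 + 62 − 43/4) = 529/8, so the E-coordinate is 1/2.
[DEG] = ½·((-8)·(-7/2−(-9/8)) + 11·(-9/8−(-13/2)) + 4·(-13/2−(-7/2))) = ½·(19 + 473/8 − 12) = 529/16, so the F-coordinate is 1/4.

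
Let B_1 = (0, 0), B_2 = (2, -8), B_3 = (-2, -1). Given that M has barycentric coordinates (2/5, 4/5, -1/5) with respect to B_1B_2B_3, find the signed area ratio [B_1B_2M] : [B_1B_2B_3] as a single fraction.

-1/5

The signed ratio [B_1B_2M]/[B_1B_2B_3] equals the barycentric coordinate of M at vertex B_3, which is -1/5.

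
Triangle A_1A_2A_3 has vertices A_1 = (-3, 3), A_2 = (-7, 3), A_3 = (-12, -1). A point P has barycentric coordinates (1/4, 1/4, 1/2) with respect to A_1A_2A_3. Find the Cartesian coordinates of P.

P = (1/4)·A_1 + (1/4)·A_2 + (1/2)·A_3.
x-coordinate: (1/4)·(-3) + (1/4)·(-7) + (1/2)·(-12) = -17/2.
y-coordinate: (1/4)·3 + (1/4)·3 + (1/2)·(-1) = 1.

(-17/2, 1)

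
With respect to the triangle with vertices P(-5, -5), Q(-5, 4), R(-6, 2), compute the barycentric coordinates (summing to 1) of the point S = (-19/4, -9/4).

Signed area of the reference triangle: [PQR] = ½·((-5)·(4−2) + (-5)·(2−(-5)) + (-6)·(-5−4)) = ½·(-10 − 35 + 54) = 9/2.
[SQR] = ½·((-19/4)·(4−2) + (-5)·(2−(-9/4)) + (-6)·(-9/4−4)) = ½·(-19/2 − 85/4 + 75/2) = 27/8, so the P-coordinate is (27/8)/(9/2) = 3/4.
[PSR] = ½·((-5)·(-9/4−2) + (-19/4)·(2−(-5)) + (-6)·(-5−(-9/4))) = ½·(85/4 − 133/4 + 33/2) = 9/4, so the Q-coordinate is 1/2.
[PQS] = ½·((-5)·(4−(-9/4)) + (-5)·(-9/4−(-5)) + (-19/4)·(-5−4)) = ½·(-125/4 − 55/4 + 171/4) = -9/8, so the R-coordinate is -1/4.

(3/4, 1/2, -1/4)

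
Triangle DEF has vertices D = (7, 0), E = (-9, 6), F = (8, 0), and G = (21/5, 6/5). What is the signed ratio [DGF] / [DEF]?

[DEF] = ½·(7·(6−0) + (-9)·(0−0) + 8·(0−6)) = ½·(42 + 0 − 48) = -3.
[DGF] = ½·(7·(6/5−0) + (21/5)·(0−0) + 8·(0−(6/5))) = ½·(42/5 + 0 − 48/5) = -3/5, so the ratio is (-3/5)/(-3) = 1/5.

1/5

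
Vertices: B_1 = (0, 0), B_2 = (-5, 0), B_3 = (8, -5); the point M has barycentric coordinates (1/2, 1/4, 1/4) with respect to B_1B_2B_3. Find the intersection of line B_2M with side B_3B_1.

Line B_2M meets B_3B_1 where the B_2-coordinate vanishes; zeroing M's B_2-weight and renormalizing leaves B_3, B_1-weights 1/4 : 1/2 → (1/3, 2/3).
So N = (1/3)·B_3 + (2/3)·B_1 = (8/3, -5/3).

(8/3, -5/3)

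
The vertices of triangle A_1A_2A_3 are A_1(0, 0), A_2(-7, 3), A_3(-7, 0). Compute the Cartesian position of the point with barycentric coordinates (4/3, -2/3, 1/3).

(7/3, -2)

P = (4/3)·A_1 + (-2/3)·A_2 + (1/3)·A_3.
x-coordinate: (4/3)·0 + (-2/3)·(-7) + (1/3)·(-7) = 7/3.
y-coordinate: (4/3)·0 + (-2/3)·3 + (1/3)·0 = -2.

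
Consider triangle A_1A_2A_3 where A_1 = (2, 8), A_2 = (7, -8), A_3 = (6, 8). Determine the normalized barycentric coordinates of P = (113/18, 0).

(1/18, 1/2, 4/9)

Signed area of the reference triangle: [A_1A_2A_3] = ½·(2·(-8−8) + 7·(8−8) + 6·(8−(-8))) = ½·(-32 + 0 + 96) = 32.
[PA_2A_3] = ½·((113/18)·(-8−8) + 7·(8−0) + 6·(0−(-8))) = ½·(-904/9 + 56 + 48) = 16/9, so the A_1-coordinate is (16/9)/32 = 1/18.
[A_1PA_3] = ½·(2·(0−8) + (113/18)·(8−8) + 6·(8−0)) = ½·(-16 + 0 + 48) = 16, so the A_2-coordinate is 1/2.
[A_1A_2P] = ½·(2·(-8−0) + 7·(0−8) + (113/18)·(8−(-8))) = ½·(-16 − 56 + 904/9) = 128/9, so the A_3-coordinate is 4/9.
Check: 1/18 + 1/2 + 4/9 = 1.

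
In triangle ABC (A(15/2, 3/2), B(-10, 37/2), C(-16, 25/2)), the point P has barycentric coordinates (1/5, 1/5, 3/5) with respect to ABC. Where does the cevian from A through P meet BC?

Line AP meets BC where the A-coordinate vanishes; zeroing P's A-weight and renormalizing leaves B, C-weights 1/5 : 3/5 → (1/4, 3/4).
So Q = (1/4)·B + (3/4)·C = (-29/2, 14).

(-29/2, 14)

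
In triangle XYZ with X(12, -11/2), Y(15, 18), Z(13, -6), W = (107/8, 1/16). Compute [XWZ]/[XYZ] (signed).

[XYZ] = ½·(12·(18−(-6)) + 15·(-6−(-11/2)) + 13·(-11/2−18)) = ½·(288 − 15/2 − 611/2) = -25/2.
[XWZ] = ½·(12·(1/16−(-6)) + (107/8)·(-6−(-11/2)) + 13·(-11/2−(1/16))) = ½·(291/4 − 107/16 − 1157/16) = -25/8, so the ratio is (-25/8)/(-25/2) = 1/4.

1/4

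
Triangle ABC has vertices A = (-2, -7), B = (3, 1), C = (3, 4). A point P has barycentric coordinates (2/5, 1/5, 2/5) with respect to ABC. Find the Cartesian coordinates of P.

(1, -1)

P = (2/5)·A + (1/5)·B + (2/5)·C.
x-coordinate: (2/5)·(-2) + (1/5)·3 + (2/5)·3 = 1.
y-coordinate: (2/5)·(-7) + (1/5)·1 + (2/5)·4 = -1.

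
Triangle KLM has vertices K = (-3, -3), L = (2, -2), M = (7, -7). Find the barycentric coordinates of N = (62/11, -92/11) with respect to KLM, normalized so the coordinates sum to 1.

(5/11, -7/11, 13/11)

Signed area of the reference triangle: [KLM] = ½·((-3)·(-2−(-7)) + 2·(-7−(-3)) + 7·(-3−(-2))) = ½·(-15 − 8 − 7) = -15.
[NLM] = ½·((62/11)·(-2−(-7)) + 2·(-7−(-92/11)) + 7·(-92/11−(-2))) = ½·(310/11 + 30/11 − 490/11) = -75/11, so the K-coordinate is (-75/11)/(-15) = 5/11.
[KNM] = ½·((-3)·(-92/11−(-7)) + (62/11)·(-7−(-3)) + 7·(-3−(-92/11))) = ½·(45/11 − 248/11 + 413/11) = 105/11, so the L-coordinate is -7/11.
[KLN] = ½·((-3)·(-2−(-92/11)) + 2·(-92/11−(-3)) + (62/11)·(-3−(-2))) = ½·(-210/11 − 118/11 − 62/11) = -195/11, so the M-coordinate is 13/11.
Check: 5/11 − 7/11 + 13/11 = 1.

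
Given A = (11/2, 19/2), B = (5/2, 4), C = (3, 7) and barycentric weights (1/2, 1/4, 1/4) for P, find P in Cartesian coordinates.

(33/8, 15/2)

P = (1/2)·A + (1/4)·B + (1/4)·C.
x-coordinate: (1/2)·(11/2) + (1/4)·(5/2) + (1/4)·3 = 33/8.
y-coordinate: (1/2)·(19/2) + (1/4)·4 + (1/4)·7 = 15/2.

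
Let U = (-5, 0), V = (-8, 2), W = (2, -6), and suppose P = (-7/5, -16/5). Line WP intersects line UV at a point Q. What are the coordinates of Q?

(-13/2, 1)

Barycentric coordinates of P with respect to UVW: (1/5, 1/5, 3/5).
On side UV the W-coordinate is zero; dropping P's W-weight 3/5 and renormalizing the remaining 1/5 : 1/5 gives weights 1/2, 1/2 on U, V.
Q = (1/2)·(-5, 0) + (1/2)·(-8, 2) = (-13/2, 1).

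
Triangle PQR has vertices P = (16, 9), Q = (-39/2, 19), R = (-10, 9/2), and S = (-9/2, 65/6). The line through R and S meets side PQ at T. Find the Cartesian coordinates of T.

(-7/4, 14)

Barycentric coordinates of S with respect to PQR: (1/3, 1/3, 1/3).
On side PQ the R-coordinate is zero; dropping S's R-weight 1/3 and renormalizing the remaining 1/3 : 1/3 gives weights 1/2, 1/2 on P, Q.
T = (1/2)·(16, 9) + (1/2)·(-39/2, 19) = (-7/4, 14).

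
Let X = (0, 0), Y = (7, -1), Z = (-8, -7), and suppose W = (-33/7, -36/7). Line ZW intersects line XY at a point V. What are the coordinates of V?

Barycentric coordinates of W with respect to XYZ: (1/7, 1/7, 5/7).
On side XY the Z-coordinate is zero; dropping W's Z-weight 5/7 and renormalizing the remaining 1/7 : 1/7 gives weights 1/2, 1/2 on X, Y.
V = (1/2)·(0, 0) + (1/2)·(7, -1) = (7/2, -1/2).

(7/2, -1/2)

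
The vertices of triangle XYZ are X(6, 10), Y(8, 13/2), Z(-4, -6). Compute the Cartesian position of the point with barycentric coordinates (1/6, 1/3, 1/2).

W = (1/6)·X + (1/3)·Y + (1/2)·Z.
x-coordinate: (1/6)·6 + (1/3)·8 + (1/2)·(-4) = 5/3.
y-coordinate: (1/6)·10 + (1/3)·(13/2) + (1/2)·(-6) = 5/6.

(5/3, 5/6)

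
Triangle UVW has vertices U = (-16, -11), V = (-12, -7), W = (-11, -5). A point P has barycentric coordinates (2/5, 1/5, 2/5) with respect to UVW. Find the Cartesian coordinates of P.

P = (2/5)·U + (1/5)·V + (2/5)·W.
x-coordinate: (2/5)·(-16) + (1/5)·(-12) + (2/5)·(-11) = -66/5.
y-coordinate: (2/5)·(-11) + (1/5)·(-7) + (2/5)·(-5) = -39/5.

(-66/5, -39/5)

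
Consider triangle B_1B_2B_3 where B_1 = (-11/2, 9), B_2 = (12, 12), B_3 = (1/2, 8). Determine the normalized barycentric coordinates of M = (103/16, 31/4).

Signed area of the reference triangle: [B_1B_2B_3] = ½·((-11/2)·(12−8) + 12·(8−9) + (1/2)·(9−12)) = ½·(-22 − 12 − 3/2) = -71/4.
[MB_2B_3] = ½·((103/16)·(12−8) + 12·(8−(31/4)) + (1/2)·(31/4−12)) = ½·(103/4 + 3 − 17/8) = 213/16, so the B_1-coordinate is (213/16)/(-71/4) = -3/4.
[B_1MB_3] = ½·((-11/2)·(31/4−8) + (103/16)·(8−9) + (1/2)·(9−(31/4))) = ½·(11/8 − 103/16 + 5/8) = -71/32, so the B_2-coordinate is 1/8.
[B_1B_2M] = ½·((-11/2)·(12−(31/4)) + 12·(31/4−9) + (103/16)·(9−12)) = ½·(-187/8 − 15 − 309/16) = -923/32, so the B_3-coordinate is 13/8.
Check: -3/4 + 1/8 + 13/8 = 1.

(-3/4, 1/8, 13/8)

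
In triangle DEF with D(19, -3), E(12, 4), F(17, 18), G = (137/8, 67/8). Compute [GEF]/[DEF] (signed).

3/8

[DEF] = ½·(19·(4−18) + 12·(18−(-3)) + 17·(-3−4)) = ½·(-266 + 252 − 119) = -133/2.
[GEF] = ½·((137/8)·(4−18) + 12·(18−(67/8)) + 17·(67/8−4)) = ½·(-959/4 + 231/2 + 595/8) = -399/16, so the ratio is (-399/16)/(-133/2) = 3/8.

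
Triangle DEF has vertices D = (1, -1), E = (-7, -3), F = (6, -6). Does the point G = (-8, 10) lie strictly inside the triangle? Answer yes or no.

Barycentric coordinates of G: (83/25, -1/5, -53/25).
The three coordinates are positive, negative, negative; a point is interior exactly when all three are positive.

no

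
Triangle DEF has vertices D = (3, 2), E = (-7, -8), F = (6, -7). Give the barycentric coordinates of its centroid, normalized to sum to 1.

(1/3, 1/3, 1/3)

The centroid is the average of the vertices, so each weight is 1/3.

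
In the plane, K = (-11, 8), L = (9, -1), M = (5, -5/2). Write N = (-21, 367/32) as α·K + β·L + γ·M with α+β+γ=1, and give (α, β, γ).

Signed area of the reference triangle: [KLM] = ½·((-11)·(-1−(-5/2)) + 9·(-5/2−8) + 5·(8−(-1))) = ½·(-33/2 − 189/2 + 45) = -33.
[NLM] = ½·((-21)·(-1−(-5/2)) + 9·(-5/2−(367/32)) + 5·(367/32−(-1))) = ½·(-63/2 − 4023/32 + 1995/32) = -759/16, so the K-coordinate is (-759/16)/(-33) = 23/16.
[KNM] = ½·((-11)·(367/32−(-5/2)) + (-21)·(-5/2−8) + 5·(8−(367/32))) = ½·(-4917/32 + 441/2 − 555/32) = 99/4, so the L-coordinate is -3/4.
[KLN] = ½·((-11)·(-1−(367/32)) + 9·(367/32−8) + (-21)·(8−(-1))) = ½·(4389/32 + 999/32 − 189) = -165/16, so the M-coordinate is 5/16.
Check: 23/16 − 3/4 + 5/16 = 1.

(23/16, -3/4, 5/16)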